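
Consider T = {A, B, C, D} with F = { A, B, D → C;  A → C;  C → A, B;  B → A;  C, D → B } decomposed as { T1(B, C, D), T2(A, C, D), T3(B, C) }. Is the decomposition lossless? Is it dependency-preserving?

lossless and dependency-preserving

Lossless test (chase): Rows 1 and 2 agree on C; apply C→A, B and equate their A, B entries. Rows 1 and 3 agree on C; apply C→A, B and equate their A, B entries. Row 1 is now all distinguished symbols — the join is lossless.
Dependency preservation: A, B, D → C; C → A, B; B → A are not contained in any single fragment, but the restricted closure of each left-hand side across the fragments still reaches the right-hand side; the remaining FDs each lie inside some fragment. All dependencies are preserved.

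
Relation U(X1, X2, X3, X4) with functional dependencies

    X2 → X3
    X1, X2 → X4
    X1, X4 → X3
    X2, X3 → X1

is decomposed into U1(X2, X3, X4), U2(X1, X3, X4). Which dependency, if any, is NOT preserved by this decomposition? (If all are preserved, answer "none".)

Check X2, X3 → X1: no single fragment contains all of {X1, X2, X3}, and the restricted closure of {X2, X3} across the fragments never reaches {X1}.
X2 → X3 is preserved.
X1, X2 → X4 is preserved.
X1, X4 → X3 is preserved.

X2, X3 → X1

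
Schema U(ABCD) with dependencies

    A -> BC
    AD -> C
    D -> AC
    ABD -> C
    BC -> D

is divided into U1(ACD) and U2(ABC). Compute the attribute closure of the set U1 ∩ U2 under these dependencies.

ABCD

U1 ∩ U2 = {AC}.
A → BC applies, adding B
BC → D applies, adding D
Closure: {ABCD}.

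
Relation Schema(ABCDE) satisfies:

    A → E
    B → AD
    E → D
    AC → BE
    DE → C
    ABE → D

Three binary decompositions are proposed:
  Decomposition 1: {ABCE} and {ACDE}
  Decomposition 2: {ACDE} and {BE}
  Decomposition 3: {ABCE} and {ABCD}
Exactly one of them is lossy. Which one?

Decomposition 1: common = {ACE}, closure = {ABCDE} → lossless.
Decomposition 2: common = {E}, closure = {CDE} → lossy.
Decomposition 3: common = {ABC}, closure = {ABCDE} → lossless.

Decomposition 2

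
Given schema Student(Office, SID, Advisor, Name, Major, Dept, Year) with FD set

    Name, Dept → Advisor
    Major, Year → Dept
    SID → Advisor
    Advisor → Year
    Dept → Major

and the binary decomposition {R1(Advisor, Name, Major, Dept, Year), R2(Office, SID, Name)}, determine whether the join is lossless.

No

Common attributes: R1 ∩ R2 = {Name}.
No dependency enlarges {Name}, so (Name)⁺ = {Name}.
The closure contains neither all of R1 = {Advisor, Name, Major, Dept, Year} nor all of R2 = {Office, SID, Name}, so the common attributes are not a superkey of either fragment. The join is lossy.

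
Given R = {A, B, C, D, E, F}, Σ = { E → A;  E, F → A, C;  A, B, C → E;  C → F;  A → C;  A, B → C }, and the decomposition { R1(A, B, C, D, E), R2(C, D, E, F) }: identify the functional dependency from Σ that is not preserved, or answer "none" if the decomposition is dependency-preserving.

none

E → A lies within R1.
E, F → A, C: restricted closure across fragments reaches A, C.
A, B, C → E lies within R1.
C → F lies within R2.
A → C lies within R1.
A, B → C lies within R1.
Every dependency is enforceable on the fragments, so the decomposition is dependency-preserving.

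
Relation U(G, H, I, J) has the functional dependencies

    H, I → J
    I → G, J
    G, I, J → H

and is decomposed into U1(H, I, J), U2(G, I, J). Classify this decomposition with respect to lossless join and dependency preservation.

lossless and dependency-preserving

Lossless test: (I, J)⁺ = {G, H, I, J}, which contains all of one fragment — lossless.
Dependency preservation: G, I, J → H is not contained in any single fragment, but the restricted closure of its left-hand side across the fragments still reaches the right-hand side; the remaining FDs each lie inside some fragment. All dependencies are preserved.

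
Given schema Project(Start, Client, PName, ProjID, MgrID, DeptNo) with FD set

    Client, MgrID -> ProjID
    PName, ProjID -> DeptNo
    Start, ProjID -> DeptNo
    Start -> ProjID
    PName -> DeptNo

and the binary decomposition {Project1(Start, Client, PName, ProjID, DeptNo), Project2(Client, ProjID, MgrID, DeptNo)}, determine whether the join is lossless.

Common attributes: Project1 ∩ Project2 = {Client, ProjID, DeptNo}.
No dependency enlarges {Client, ProjID, DeptNo}, so (Client, ProjID, DeptNo)⁺ = {Client, ProjID, DeptNo}.
The closure contains neither all of Project1 = {Start, Client, PName, ProjID, DeptNo} nor all of Project2 = {Client, ProjID, MgrID, DeptNo}, so the common attributes are not a superkey of either fragment. The join is lossy.

No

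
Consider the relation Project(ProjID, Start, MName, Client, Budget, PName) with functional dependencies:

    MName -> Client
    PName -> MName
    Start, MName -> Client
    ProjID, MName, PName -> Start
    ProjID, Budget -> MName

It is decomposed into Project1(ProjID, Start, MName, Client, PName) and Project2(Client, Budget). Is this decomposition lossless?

No

Common attributes: Project1 ∩ Project2 = {Client}.
No dependency enlarges {Client}, so (Client)⁺ = {Client}.
The closure contains neither all of Project1 = {ProjID, Start, MName, Client, PName} nor all of Project2 = {Client, Budget}, so the common attributes are not a superkey of either fragment. The join is lossy.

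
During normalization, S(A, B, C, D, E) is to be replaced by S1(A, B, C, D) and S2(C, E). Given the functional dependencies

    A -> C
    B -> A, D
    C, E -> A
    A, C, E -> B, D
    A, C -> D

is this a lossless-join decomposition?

No

Common attributes: S1 ∩ S2 = {C}.
No dependency enlarges {C}, so (C)⁺ = {C}.
The closure contains neither all of S1 = {A, B, C, D} nor all of S2 = {C, E}, so the common attributes are not a superkey of either fragment. The join is lossy.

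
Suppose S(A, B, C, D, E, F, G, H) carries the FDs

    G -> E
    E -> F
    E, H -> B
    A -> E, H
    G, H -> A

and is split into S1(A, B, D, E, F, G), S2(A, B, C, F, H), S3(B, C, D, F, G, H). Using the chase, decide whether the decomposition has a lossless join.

Yes

Chase test. Columns are A, B, C, D, E, F, G, H; row i has aⱼ where attribute j ∈ Si, else bᵢⱼ.
Initial tableau (one row per fragment):
  row 1: a1 a2 b13 a4 a5 a6 a7 b18
  row 2: a1 a2 a3 b24 b25 a6 b27 a8
  row 3: b31 a2 a3 a4 b35 a6 a7 a8
Rows 1 and 3 agree on G; apply G→E and equate their E entries.
Rows 1 and 2 agree on A; apply A→E, H and equate their E, H entries.
Rows 1 and 3 agree on G, H; apply G, H→A and equate their A entries.
Row 3 is now all distinguished symbols — the join is lossless.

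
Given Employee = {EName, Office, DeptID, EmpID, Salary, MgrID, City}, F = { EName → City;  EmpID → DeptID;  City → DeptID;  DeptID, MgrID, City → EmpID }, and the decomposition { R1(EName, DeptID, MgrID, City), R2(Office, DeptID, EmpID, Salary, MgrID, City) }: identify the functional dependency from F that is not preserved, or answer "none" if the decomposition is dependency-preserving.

none

EName → City lies within R1.
EmpID → DeptID lies within R2.
City → DeptID lies within R1.
DeptID, MgrID, City → EmpID lies within R2.
Every dependency is enforceable on the fragments, so the decomposition is dependency-preserving.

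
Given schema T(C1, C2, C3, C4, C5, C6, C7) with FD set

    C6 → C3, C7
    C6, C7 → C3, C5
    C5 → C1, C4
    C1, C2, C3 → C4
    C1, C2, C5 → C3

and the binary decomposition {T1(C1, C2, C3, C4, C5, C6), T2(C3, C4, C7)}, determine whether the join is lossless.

No

Common attributes: T1 ∩ T2 = {C3, C4}.
No dependency enlarges {C3, C4}, so (C3, C4)⁺ = {C3, C4}.
The closure contains neither all of T1 = {C1, C2, C3, C4, C5, C6} nor all of T2 = {C3, C4, C7}, so the common attributes are not a superkey of either fragment. The join is lossy.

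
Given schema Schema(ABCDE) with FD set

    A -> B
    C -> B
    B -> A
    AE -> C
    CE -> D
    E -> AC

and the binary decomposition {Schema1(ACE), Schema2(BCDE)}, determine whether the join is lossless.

Common attributes: Schema1 ∩ Schema2 = {CE}.
Closure of {CE}: C → B applies, adding B; B → A applies, adding A; CE → D applies, adding D. So (CE)⁺ = {ABCDE}.
This closure contains every attribute of Schema1, so Schema1 ∩ Schema2 → Schema1. The join is lossless.

Yes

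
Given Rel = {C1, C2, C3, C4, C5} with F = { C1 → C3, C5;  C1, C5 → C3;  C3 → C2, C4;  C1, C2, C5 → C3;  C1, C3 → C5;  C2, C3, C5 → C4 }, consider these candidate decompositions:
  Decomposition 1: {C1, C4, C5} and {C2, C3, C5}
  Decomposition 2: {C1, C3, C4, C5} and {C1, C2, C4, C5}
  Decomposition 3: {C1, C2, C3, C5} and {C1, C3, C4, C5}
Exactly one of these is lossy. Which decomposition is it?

Decomposition 1

Decomposition 1: common = {C5}, closure = {C5} → lossy.
Decomposition 2: common = {C1, C4, C5}, closure = {C1, C2, C3, C4, C5} → lossless.
Decomposition 3: common = {C1, C3, C5}, closure = {C1, C2, C3, C4, C5} → lossless.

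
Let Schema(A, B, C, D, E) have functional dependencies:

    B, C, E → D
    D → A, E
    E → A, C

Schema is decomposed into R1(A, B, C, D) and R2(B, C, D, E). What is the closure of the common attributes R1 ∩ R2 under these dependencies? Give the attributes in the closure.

A, B, C, D, E

R1 ∩ R2 = {B, C, D}.
D → A, E applies, adding A, E
Closure: {A, B, C, D, E}.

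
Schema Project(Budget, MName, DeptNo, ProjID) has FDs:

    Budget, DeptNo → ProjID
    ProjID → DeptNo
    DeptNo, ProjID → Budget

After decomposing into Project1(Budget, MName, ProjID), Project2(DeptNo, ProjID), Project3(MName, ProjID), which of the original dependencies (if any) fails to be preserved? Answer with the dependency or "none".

Check Budget, DeptNo → ProjID: no single fragment contains all of {Budget, DeptNo, ProjID}, and the restricted closure of {Budget, DeptNo} across the fragments never reaches {ProjID}.
ProjID → DeptNo is preserved.
DeptNo, ProjID → Budget is preserved.

Budget, DeptNo → ProjID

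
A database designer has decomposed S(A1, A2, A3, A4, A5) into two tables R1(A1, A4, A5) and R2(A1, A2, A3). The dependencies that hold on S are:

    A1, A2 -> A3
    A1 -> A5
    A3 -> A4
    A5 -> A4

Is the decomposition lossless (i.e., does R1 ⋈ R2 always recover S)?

Yes

Common attributes: R1 ∩ R2 = {A1}.
Closure of {A1}: A1 → A5 applies, adding A5; A5 → A4 applies, adding A4. So (A1)⁺ = {A1, A4, A5}.
This closure contains every attribute of R1, so R1 ∩ R2 → R1. The join is lossless.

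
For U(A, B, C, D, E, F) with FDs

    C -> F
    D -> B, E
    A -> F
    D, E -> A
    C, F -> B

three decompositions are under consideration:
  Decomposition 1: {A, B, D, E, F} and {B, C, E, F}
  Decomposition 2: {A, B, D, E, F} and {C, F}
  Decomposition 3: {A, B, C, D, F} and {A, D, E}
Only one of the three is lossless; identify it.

Decomposition 1: common = {B, E, F}, closure = {B, E, F} → lossy.
Decomposition 2: common = {F}, closure = {F} → lossy.
Decomposition 3: common = {A, D}, closure = {A, B, D, E, F} → lossless.

Decomposition 3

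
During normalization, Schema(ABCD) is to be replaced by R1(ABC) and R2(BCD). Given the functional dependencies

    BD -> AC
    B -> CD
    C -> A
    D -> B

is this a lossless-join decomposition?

Common attributes: R1 ∩ R2 = {BC}.
Closure of {BC}: B → CD applies, adding D; C → A applies, adding A. So (BC)⁺ = {ABCD}.
This closure contains every attribute of R1, so R1 ∩ R2 → R1. The join is lossless.

Yes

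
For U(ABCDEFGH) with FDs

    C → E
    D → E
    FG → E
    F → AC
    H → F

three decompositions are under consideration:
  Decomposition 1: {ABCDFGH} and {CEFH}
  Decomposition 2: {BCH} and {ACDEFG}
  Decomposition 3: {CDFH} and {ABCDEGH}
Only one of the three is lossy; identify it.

Decomposition 1: common = {CFH}, closure = {ACEFH} → lossless.
Decomposition 2: common = {C}, closure = {CE} → lossy.
Decomposition 3: common = {CDH}, closure = {ACDEFH} → lossless.

Decomposition 2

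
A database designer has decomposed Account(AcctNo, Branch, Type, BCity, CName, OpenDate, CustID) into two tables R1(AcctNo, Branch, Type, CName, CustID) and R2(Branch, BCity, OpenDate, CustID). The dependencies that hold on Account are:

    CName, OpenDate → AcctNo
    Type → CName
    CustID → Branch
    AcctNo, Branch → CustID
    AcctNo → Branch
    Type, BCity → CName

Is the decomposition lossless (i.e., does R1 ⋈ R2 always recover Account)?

No

Common attributes: R1 ∩ R2 = {Branch, CustID}.
No dependency enlarges {Branch, CustID}, so (Branch, CustID)⁺ = {Branch, CustID}.
The closure contains neither all of R1 = {AcctNo, Branch, Type, CName, CustID} nor all of R2 = {Branch, BCity, OpenDate, CustID}, so the common attributes are not a superkey of either fragment. The join is lossy.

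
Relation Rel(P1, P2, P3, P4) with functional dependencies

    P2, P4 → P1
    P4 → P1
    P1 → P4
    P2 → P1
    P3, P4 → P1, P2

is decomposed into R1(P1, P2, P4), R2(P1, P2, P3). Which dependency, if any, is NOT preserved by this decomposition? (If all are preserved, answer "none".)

none

P2, P4 → P1 lies within R1.
P4 → P1 lies within R1.
P1 → P4 lies within R1.
P2 → P1 lies within R1.
P3, P4 → P1, P2: restricted closure across fragments reaches P1, P2.
Every dependency is enforceable on the fragments, so the decomposition is dependency-preserving.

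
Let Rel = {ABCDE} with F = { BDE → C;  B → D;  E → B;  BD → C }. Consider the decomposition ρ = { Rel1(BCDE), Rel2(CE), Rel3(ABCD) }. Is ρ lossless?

Chase test. Columns are ABCDE; row i has aⱼ where attribute j ∈ Reli, else bᵢⱼ.
Initial tableau (one row per fragment):
  row 1: b11 a2 a3 a4 a5
  row 2: b21 b22 a3 b24 a5
  row 3: a1 a2 a3 a4 b35
Rows 1 and 2 agree on E; apply E→B and equate their B entries.
Rows 1 and 2 agree on B; apply B→D and equate their D entries.
No row becomes fully distinguished — the join is lossy.

No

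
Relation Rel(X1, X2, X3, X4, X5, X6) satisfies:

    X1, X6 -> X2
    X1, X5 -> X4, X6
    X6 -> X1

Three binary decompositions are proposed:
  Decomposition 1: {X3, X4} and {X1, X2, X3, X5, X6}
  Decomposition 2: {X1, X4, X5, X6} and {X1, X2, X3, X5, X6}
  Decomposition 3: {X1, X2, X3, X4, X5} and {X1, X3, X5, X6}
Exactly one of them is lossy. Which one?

Decomposition 1

Decomposition 1: common = {X3}, closure = {X3} → lossy.
Decomposition 2: common = {X1, X5, X6}, closure = {X1, X2, X4, X5, X6} → lossless.
Decomposition 3: common = {X1, X3, X5}, closure = {X1, X2, X3, X4, X5, X6} → lossless.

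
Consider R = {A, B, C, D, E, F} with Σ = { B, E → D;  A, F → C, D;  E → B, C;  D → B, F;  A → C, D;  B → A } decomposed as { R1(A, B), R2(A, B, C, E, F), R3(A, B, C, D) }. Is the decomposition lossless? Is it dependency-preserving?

Lossless test (chase): Rows 1 and 2 agree on A; apply A→C, D and equate their C, D entries. Rows 1 and 3 agree on A; apply A→C, D and equate their C, D entries. Rows 1 and 2 agree on D; apply D→B, F and equate their B, F entries. Rows 1 and 3 agree on D; apply D→B, F and equate their B, F entries. Row 2 is now all distinguished symbols — the join is lossless.
Dependency preservation: B, E → D; A, F → C, D; D → B, F are not contained in any single fragment, but the restricted closure of each left-hand side across the fragments still reaches the right-hand side; the remaining FDs each lie inside some fragment. All dependencies are preserved.

lossless and dependency-preserving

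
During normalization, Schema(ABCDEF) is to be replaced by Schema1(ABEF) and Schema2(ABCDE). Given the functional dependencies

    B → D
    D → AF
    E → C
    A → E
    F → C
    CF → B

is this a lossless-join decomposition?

Common attributes: Schema1 ∩ Schema2 = {ABE}.
Closure of {ABE}: B → D applies, adding D; D → AF applies, adding F; E → C applies, adding C. So (ABE)⁺ = {ABCDEF}.
This closure contains every attribute of Schema1, so Schema1 ∩ Schema2 → Schema1. The join is lossless.

Yes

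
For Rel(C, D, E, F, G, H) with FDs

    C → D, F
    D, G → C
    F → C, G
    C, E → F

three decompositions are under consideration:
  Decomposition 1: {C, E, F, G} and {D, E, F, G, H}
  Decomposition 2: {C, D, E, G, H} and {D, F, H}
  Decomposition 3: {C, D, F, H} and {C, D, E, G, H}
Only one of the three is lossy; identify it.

Decomposition 1: common = {E, F, G}, closure = {C, D, E, F, G} → lossless.
Decomposition 2: common = {D, H}, closure = {D, H} → lossy.
Decomposition 3: common = {C, D, H}, closure = {C, D, F, G, H} → lossless.

Decomposition 2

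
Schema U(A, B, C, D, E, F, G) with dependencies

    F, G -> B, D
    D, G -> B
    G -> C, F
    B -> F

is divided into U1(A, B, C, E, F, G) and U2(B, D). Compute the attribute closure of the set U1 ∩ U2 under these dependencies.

B, F

U1 ∩ U2 = {B}.
B → F applies, adding F
Closure: {B, F}.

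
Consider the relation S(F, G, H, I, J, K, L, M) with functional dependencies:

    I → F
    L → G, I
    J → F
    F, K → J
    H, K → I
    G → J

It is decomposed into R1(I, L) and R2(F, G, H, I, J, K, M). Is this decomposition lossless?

No

Common attributes: R1 ∩ R2 = {I}.
Closure of {I}: I → F applies, adding F. So (I)⁺ = {F, I}.
The closure contains neither all of R1 = {I, L} nor all of R2 = {F, G, H, I, J, K, M}, so the common attributes are not a superkey of either fragment. The join is lossy.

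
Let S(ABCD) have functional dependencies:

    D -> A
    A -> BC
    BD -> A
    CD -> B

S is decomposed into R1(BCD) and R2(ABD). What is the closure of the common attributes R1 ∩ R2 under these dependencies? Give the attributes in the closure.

R1 ∩ R2 = {BD}.
D → A applies, adding A
A → BC applies, adding C
Closure: {ABCD}.

ABCD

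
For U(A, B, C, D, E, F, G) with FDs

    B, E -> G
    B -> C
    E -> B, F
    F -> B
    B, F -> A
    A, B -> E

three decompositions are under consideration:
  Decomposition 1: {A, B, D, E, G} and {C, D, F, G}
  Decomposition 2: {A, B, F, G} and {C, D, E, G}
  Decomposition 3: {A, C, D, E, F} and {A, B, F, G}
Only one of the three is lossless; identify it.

Decomposition 1: common = {D, G}, closure = {D, G} → lossy.
Decomposition 2: common = {G}, closure = {G} → lossy.
Decomposition 3: common = {A, F}, closure = {A, B, C, E, F, G} → lossless.

Decomposition 3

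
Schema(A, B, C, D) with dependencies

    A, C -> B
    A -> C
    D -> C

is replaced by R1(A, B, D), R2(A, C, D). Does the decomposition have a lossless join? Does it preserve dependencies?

lossless and dependency-preserving

Lossless test: (A, D)⁺ = {A, B, C, D}, which contains all of one fragment — lossless.
Dependency preservation: A, C → B is not contained in any single fragment, but the restricted closure of its left-hand side across the fragments still reaches the right-hand side; the remaining FDs each lie inside some fragment. All dependencies are preserved.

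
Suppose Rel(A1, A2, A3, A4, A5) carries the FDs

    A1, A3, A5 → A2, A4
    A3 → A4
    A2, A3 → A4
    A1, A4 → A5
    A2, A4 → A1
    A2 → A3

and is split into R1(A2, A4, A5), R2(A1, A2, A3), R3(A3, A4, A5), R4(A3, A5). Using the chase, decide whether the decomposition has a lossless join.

Yes

Chase test. Columns are A1, A2, A3, A4, A5; row i has aⱼ where attribute j ∈ Ri, else bᵢⱼ.
Initial tableau (one row per fragment):
  row 1: b11 a2 b13 a4 a5
  row 2: a1 a2 a3 b24 b25
  row 3: b31 b32 a3 a4 a5
  row 4: b41 b42 a3 b44 a5
Rows 2 and 3 agree on A3; apply A3→A4 and equate their A4 entries.
Rows 2 and 4 agree on A3; apply A3→A4 and equate their A4 entries.
Rows 1 and 2 agree on A2, A4; apply A2, A4→A1 and equate their A1 entries.
Rows 1 and 2 agree on A2; apply A2→A3 and equate their A3 entries.
Rows 1 and 2 agree on A1, A4; apply A1, A4→A5 and equate their A5 entries.
Row 1 is now all distinguished symbols — the join is lossless.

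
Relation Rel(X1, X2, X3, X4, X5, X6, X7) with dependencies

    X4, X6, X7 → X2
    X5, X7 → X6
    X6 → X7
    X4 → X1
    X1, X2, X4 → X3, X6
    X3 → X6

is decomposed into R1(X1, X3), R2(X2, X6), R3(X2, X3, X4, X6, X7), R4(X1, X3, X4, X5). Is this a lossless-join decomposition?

Yes

Chase test. Columns are X1, X2, X3, X4, X5, X6, X7; row i has aⱼ where attribute j ∈ Ri, else bᵢⱼ.
Initial tableau (one row per fragment):
  row 1: a1 b12 a3 b14 b15 b16 b17
  row 2: b21 a2 b23 b24 b25 a6 b27
  row 3: b31 a2 a3 a4 b35 a6 a7
  row 4: a1 b42 a3 a4 a5 b46 b47
Rows 2 and 3 agree on X6; apply X6→X7 and equate their X7 entries.
Rows 3 and 4 agree on X4; apply X4→X1 and equate their X1 entries.
Rows 1 and 3 agree on X3; apply X3→X6 and equate their X6 entries.
Rows 1 and 4 agree on X3; apply X3→X6 and equate their X6 entries.
Rows 1 and 2 agree on X6; apply X6→X7 and equate their X7 entries.
Rows 1 and 4 agree on X6; apply X6→X7 and equate their X7 entries.
Rows 3 and 4 agree on X4, X6, X7; apply X4, X6, X7→X2 and equate their X2 entries.
Row 4 is now all distinguished symbols — the join is lossless.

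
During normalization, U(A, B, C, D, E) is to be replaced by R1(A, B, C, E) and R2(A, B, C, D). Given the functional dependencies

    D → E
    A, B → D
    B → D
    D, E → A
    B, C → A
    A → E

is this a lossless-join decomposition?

Common attributes: R1 ∩ R2 = {A, B, C}.
Closure of {A, B, C}: A, B → D applies, adding D; A → E applies, adding E. So (A, B, C)⁺ = {A, B, C, D, E}.
This closure contains every attribute of R1, so R1 ∩ R2 → R1. The join is lossless.

Yes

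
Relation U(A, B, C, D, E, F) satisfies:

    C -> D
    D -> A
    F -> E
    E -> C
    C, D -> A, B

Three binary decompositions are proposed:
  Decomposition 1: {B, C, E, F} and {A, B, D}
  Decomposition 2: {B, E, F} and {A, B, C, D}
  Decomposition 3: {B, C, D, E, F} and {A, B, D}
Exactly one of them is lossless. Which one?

Decomposition 1: common = {B}, closure = {B} → lossy.
Decomposition 2: common = {B}, closure = {B} → lossy.
Decomposition 3: common = {B, D}, closure = {A, B, D} → lossless.

Decomposition 3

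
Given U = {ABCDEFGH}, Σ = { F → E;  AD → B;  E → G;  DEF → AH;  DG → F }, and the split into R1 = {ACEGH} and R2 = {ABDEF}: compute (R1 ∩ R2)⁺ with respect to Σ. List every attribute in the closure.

R1 ∩ R2 = {AE}.
E → G applies, adding G
Closure: {AEG}.

AEG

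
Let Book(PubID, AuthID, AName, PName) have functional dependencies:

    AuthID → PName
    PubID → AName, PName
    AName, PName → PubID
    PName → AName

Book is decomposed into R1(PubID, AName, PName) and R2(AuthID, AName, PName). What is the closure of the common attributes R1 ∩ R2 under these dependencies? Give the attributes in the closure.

PubID, AName, PName

R1 ∩ R2 = {AName, PName}.
AName, PName → PubID applies, adding PubID
Closure: {PubID, AName, PName}.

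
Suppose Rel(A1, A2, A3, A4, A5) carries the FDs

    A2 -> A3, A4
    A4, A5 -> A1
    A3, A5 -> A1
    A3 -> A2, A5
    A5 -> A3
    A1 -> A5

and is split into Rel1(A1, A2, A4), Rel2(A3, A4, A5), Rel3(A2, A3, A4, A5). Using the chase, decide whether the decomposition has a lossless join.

Chase test. Columns are A1, A2, A3, A4, A5; row i has aⱼ where attribute j ∈ Reli, else bᵢⱼ.
Initial tableau (one row per fragment):
  row 1: a1 a2 b13 a4 b15
  row 2: b21 b22 a3 a4 a5
  row 3: b31 a2 a3 a4 a5
Rows 1 and 3 agree on A2; apply A2→A3, A4 and equate their A3, A4 entries.
Rows 2 and 3 agree on A4, A5; apply A4, A5→A1 and equate their A1 entries.
Rows 1 and 2 agree on A3; apply A3→A2, A5 and equate their A2, A5 entries.
Rows 1 and 2 agree on A4, A5; apply A4, A5→A1 and equate their A1 entries.
Row 1 is now all distinguished symbols — the join is lossless.

Yes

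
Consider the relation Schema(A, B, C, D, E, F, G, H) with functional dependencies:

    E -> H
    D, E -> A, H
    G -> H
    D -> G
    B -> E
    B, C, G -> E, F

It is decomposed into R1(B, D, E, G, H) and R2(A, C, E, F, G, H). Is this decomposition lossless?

Common attributes: R1 ∩ R2 = {E, G, H}.
No dependency enlarges {E, G, H}, so (E, G, H)⁺ = {E, G, H}.
The closure contains neither all of R1 = {B, D, E, G, H} nor all of R2 = {A, C, E, F, G, H}, so the common attributes are not a superkey of either fragment. The join is lossy.

No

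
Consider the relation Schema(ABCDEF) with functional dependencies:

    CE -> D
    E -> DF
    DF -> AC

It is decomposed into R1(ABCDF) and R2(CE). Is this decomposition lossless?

No

Common attributes: R1 ∩ R2 = {C}.
No dependency enlarges {C}, so (C)⁺ = {C}.
The closure contains neither all of R1 = {ABCDF} nor all of R2 = {CE}, so the common attributes are not a superkey of either fragment. The join is lossy.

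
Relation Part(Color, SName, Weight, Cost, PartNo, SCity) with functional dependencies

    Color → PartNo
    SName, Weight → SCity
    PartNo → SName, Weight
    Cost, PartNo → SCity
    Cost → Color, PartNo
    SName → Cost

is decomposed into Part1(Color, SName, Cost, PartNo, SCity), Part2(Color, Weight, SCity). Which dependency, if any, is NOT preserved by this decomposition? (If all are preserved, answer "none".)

Color → PartNo lies within Part1.
SName, Weight → SCity: restricted closure across fragments reaches SCity.
PartNo → SName, Weight: restricted closure across fragments reaches SName, Weight.
Cost, PartNo → SCity lies within Part1.
Cost → Color, PartNo lies within Part1.
SName → Cost lies within Part1.
Every dependency is enforceable on the fragments, so the decomposition is dependency-preserving.

none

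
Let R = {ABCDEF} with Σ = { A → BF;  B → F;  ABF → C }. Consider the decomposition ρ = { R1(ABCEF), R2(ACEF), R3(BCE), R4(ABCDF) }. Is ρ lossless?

No

Chase test. Columns are ABCDEF; row i has aⱼ where attribute j ∈ Ri, else bᵢⱼ.
Initial tableau (one row per fragment):
  row 1: a1 a2 a3 b14 a5 a6
  row 2: a1 b22 a3 b24 a5 a6
  row 3: b31 a2 a3 b34 a5 b36
  row 4: a1 a2 a3 a4 b45 a6
Rows 1 and 2 agree on A; apply A→BF and equate their BF entries.
Rows 1 and 3 agree on B; apply B→F and equate their F entries.
No row becomes fully distinguished — the join is lossy.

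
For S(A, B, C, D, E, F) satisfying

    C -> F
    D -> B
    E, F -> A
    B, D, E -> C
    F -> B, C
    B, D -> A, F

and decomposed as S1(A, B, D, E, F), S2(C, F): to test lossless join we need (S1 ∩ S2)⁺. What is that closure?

B, C, F

S1 ∩ S2 = {F}.
F → B, C applies, adding B, C
Closure: {B, C, F}.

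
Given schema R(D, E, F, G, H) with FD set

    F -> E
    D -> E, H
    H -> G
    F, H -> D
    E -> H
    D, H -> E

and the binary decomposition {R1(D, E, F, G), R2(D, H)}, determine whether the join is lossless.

Common attributes: R1 ∩ R2 = {D}.
Closure of {D}: D → E, H applies, adding E, H; H → G applies, adding G. So (D)⁺ = {D, E, G, H}.
This closure contains every attribute of R2, so R1 ∩ R2 → R2. The join is lossless.

Yes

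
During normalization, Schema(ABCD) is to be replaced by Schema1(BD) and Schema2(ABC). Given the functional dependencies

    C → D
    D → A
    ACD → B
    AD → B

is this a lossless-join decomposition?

No

Common attributes: Schema1 ∩ Schema2 = {B}.
No dependency enlarges {B}, so (B)⁺ = {B}.
The closure contains neither all of Schema1 = {BD} nor all of Schema2 = {ABC}, so the common attributes are not a superkey of either fragment. The join is lossy.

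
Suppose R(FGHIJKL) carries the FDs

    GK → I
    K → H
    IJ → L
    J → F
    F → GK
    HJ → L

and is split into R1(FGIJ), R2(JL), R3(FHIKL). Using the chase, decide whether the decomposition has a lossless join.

Yes

Chase test. Columns are FGHIJKL; row i has aⱼ where attribute j ∈ Ri, else bᵢⱼ.
Initial tableau (one row per fragment):
  row 1: a1 a2 b13 a4 a5 b16 b17
  row 2: b21 b22 b23 b24 a5 b26 a7
  row 3: a1 b32 a3 a4 b35 a6 a7
Rows 1 and 2 agree on J; apply J→F and equate their F entries.
Rows 1 and 2 agree on F; apply F→GK and equate their GK entries.
Rows 1 and 3 agree on F; apply F→GK and equate their GK entries.
Rows 1 and 2 agree on GK; apply GK→I and equate their I entries.
Rows 1 and 2 agree on K; apply K→H and equate their H entries.
Rows 1 and 3 agree on K; apply K→H and equate their H entries.
Rows 1 and 2 agree on IJ; apply IJ→L and equate their L entries.
Row 1 is now all distinguished symbols — the join is lossless.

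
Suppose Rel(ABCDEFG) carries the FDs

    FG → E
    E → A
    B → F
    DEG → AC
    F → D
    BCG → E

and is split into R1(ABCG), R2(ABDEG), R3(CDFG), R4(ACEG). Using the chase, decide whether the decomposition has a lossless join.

Chase test. Columns are ABCDEFG; row i has aⱼ where attribute j ∈ Ri, else bᵢⱼ.
Initial tableau (one row per fragment):
  row 1: a1 a2 a3 b14 b15 b16 a7
  row 2: a1 a2 b23 a4 a5 b26 a7
  row 3: b31 b32 a3 a4 b35 a6 a7
  row 4: a1 b42 a3 b44 a5 b46 a7
Rows 1 and 2 agree on B; apply B→F and equate their F entries.
Rows 1 and 2 agree on F; apply F→D and equate their D entries.
Rows 1 and 2 agree on FG; apply FG→E and equate their E entries.
Rows 1 and 2 agree on DEG; apply DEG→AC and equate their AC entries.
No row becomes fully distinguished — the join is lossy.

No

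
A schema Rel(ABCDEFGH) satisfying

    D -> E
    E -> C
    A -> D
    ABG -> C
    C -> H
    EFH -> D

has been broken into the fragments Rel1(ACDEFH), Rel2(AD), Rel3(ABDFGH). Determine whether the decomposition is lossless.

Yes

Chase test. Columns are ABCDEFGH; row i has aⱼ where attribute j ∈ Reli, else bᵢⱼ.
Initial tableau (one row per fragment):
  row 1: a1 b12 a3 a4 a5 a6 b17 a8
  row 2: a1 b22 b23 a4 b25 b26 b27 b28
  row 3: a1 a2 b33 a4 b35 a6 a7 a8
Rows 1 and 2 agree on D; apply D→E and equate their E entries.
Rows 1 and 3 agree on D; apply D→E and equate their E entries.
Rows 1 and 2 agree on E; apply E→C and equate their C entries.
Rows 1 and 3 agree on E; apply E→C and equate their C entries.
Rows 1 and 2 agree on C; apply C→H and equate their H entries.
Row 3 is now all distinguished symbols — the join is lossless.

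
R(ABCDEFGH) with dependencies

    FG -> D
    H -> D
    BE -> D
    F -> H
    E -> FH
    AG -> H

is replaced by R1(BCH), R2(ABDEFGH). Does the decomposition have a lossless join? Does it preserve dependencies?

Lossless test: (BH)⁺ = {BDH}, which is a superkey of neither fragment — lossy.
Dependency preservation: every FD's attributes lie within a single fragment, so each can be enforced locally — preserved.

lossy but dependency-preserving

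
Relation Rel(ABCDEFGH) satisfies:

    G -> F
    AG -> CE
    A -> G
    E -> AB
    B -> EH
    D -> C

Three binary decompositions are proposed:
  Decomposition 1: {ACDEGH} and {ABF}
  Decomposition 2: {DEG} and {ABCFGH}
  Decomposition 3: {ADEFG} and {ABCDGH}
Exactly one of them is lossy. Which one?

Decomposition 1: common = {A}, closure = {ABCEFGH} → lossless.
Decomposition 2: common = {G}, closure = {FG} → lossy.
Decomposition 3: common = {ADG}, closure = {ABCDEFGH} → lossless.

Decomposition 2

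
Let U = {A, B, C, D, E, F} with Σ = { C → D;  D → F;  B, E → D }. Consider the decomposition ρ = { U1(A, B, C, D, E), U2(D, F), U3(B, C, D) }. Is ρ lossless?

Yes

Chase test. Columns are A, B, C, D, E, F; row i has aⱼ where attribute j ∈ Ui, else bᵢⱼ.
Initial tableau (one row per fragment):
  row 1: a1 a2 a3 a4 a5 b16
  row 2: b21 b22 b23 a4 b25 a6
  row 3: b31 a2 a3 a4 b35 b36
Rows 1 and 2 agree on D; apply D→F and equate their F entries.
Rows 1 and 3 agree on D; apply D→F and equate their F entries.
Row 1 is now all distinguished symbols — the join is lossless.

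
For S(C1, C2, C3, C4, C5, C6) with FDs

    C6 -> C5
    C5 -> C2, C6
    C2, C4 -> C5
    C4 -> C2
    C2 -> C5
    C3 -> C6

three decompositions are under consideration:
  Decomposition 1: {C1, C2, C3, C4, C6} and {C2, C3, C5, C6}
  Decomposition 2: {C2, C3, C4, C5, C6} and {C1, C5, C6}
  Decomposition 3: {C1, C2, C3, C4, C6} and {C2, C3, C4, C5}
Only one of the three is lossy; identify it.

Decomposition 2

Decomposition 1: common = {C2, C3, C6}, closure = {C2, C3, C5, C6} → lossless.
Decomposition 2: common = {C5, C6}, closure = {C2, C5, C6} → lossy.
Decomposition 3: common = {C2, C3, C4}, closure = {C2, C3, C4, C5, C6} → lossless.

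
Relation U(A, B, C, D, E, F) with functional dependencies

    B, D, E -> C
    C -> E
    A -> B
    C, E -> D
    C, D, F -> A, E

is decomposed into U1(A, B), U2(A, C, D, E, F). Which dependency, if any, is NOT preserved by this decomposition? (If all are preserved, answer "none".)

B, D, E -> C

Check B, D, E → C: no single fragment contains all of {B, C, D, E}, and the restricted closure of {B, D, E} across the fragments never reaches {C}.
C → E is preserved.
A → B is preserved.
C, E → D is preserved.
C, D, F → A, E is preserved.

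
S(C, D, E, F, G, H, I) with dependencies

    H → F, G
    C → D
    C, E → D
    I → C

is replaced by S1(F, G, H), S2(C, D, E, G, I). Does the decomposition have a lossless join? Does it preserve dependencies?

lossy but dependency-preserving

Lossless test: (G)⁺ = {G}, which is a superkey of neither fragment — lossy.
Dependency preservation: every FD's attributes lie within a single fragment, so each can be enforced locally — preserved.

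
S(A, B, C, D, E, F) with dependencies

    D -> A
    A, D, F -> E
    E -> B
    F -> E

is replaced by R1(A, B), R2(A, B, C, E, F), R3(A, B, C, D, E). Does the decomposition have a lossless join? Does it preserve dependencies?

Lossless test (chase): applying each FD to every pair of rows produces no changes in the tableau, so no row becomes fully distinguished — the join is lossy.
Dependency preservation: A, D, F → E is not contained in any single fragment, but the restricted closure of its left-hand side across the fragments still reaches the right-hand side; the remaining FDs each lie inside some fragment. All dependencies are preserved.

lossy but dependency-preserving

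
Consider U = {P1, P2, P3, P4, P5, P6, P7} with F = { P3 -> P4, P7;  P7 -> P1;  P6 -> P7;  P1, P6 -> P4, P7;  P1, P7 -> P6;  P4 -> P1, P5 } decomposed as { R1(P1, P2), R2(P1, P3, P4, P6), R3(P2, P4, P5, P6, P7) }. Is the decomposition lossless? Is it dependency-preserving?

Lossless test (chase): Rows 2 and 3 agree on P6; apply P6→P7 and equate their P7 entries. Rows 2 and 3 agree on P4; apply P4→P1, P5 and equate their P1, P5 entries. No row becomes fully distinguished — the join is lossy.
Dependency preservation: P3 → P4, P7; P7 → P1; P1, P6 → P4, P7; P1, P7 → P6; P4 → P1, P5 are not contained in any single fragment, but the restricted closure of each left-hand side across the fragments still reaches the right-hand side; the remaining FDs each lie inside some fragment. All dependencies are preserved.

lossy but dependency-preserving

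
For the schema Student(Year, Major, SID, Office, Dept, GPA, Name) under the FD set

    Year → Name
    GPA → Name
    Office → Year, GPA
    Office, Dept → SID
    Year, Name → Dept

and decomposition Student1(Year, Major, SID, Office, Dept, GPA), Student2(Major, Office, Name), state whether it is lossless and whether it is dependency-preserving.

Lossless test: (Major, Office)⁺ = {Year, Major, SID, Office, Dept, GPA, Name}, which contains all of one fragment — lossless.
Dependency preservation: the restricted closure of {Year} across the fragments never reaches {Name}, so Year → Name cannot be enforced without a join — not preserved.

lossless but not dependency-preserving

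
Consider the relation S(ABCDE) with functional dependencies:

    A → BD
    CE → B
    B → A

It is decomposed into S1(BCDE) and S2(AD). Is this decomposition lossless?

No

Common attributes: S1 ∩ S2 = {D}.
No dependency enlarges {D}, so (D)⁺ = {D}.
The closure contains neither all of S1 = {BCDE} nor all of S2 = {AD}, so the common attributes are not a superkey of either fragment. The join is lossy.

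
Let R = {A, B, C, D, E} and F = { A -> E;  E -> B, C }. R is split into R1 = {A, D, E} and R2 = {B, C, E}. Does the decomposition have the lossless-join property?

Common attributes: R1 ∩ R2 = {E}.
Closure of {E}: E → B, C applies, adding B, C. So (E)⁺ = {B, C, E}.
This closure contains every attribute of R2, so R1 ∩ R2 → R2. The join is lossless.

Yes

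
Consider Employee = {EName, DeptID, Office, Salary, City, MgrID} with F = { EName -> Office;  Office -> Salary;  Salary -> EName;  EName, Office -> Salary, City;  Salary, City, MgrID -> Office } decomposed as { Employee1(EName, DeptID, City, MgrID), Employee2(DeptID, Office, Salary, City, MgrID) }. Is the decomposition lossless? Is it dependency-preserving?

Lossless test: (DeptID, City, MgrID)⁺ = {DeptID, City, MgrID}, which is a superkey of neither fragment — lossy.
Dependency preservation: the restricted closure of {EName} across the fragments never reaches {Office}, so EName → Office cannot be enforced without a join — not preserved.

lossy and not dependency-preserving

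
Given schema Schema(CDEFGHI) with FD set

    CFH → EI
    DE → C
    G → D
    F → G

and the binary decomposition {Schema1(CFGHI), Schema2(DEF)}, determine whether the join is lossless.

No

Common attributes: Schema1 ∩ Schema2 = {F}.
Closure of {F}: F → G applies, adding G; G → D applies, adding D. So (F)⁺ = {DFG}.
The closure contains neither all of Schema1 = {CFGHI} nor all of Schema2 = {DEF}, so the common attributes are not a superkey of either fragment. The join is lossy.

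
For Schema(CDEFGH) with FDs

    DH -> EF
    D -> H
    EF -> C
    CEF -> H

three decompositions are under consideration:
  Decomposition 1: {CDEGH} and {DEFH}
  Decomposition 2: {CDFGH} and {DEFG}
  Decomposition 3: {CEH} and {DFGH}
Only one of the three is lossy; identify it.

Decomposition 3

Decomposition 1: common = {DEH}, closure = {CDEFH} → lossless.
Decomposition 2: common = {DFG}, closure = {CDEFGH} → lossless.
Decomposition 3: common = {H}, closure = {H} → lossy.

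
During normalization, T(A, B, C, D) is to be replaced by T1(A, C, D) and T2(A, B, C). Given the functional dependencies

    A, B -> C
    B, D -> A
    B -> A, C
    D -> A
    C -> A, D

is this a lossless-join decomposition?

Yes

Common attributes: T1 ∩ T2 = {A, C}.
Closure of {A, C}: C → A, D applies, adding D. So (A, C)⁺ = {A, C, D}.
This closure contains every attribute of T1, so T1 ∩ T2 → T1. The join is lossless.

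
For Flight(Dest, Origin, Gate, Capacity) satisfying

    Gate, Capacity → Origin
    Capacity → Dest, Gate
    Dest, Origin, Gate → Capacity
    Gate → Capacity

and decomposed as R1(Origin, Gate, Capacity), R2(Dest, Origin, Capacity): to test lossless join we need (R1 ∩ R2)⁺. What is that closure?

Dest, Origin, Gate, Capacity

R1 ∩ R2 = {Origin, Capacity}.
Capacity → Dest, Gate applies, adding Dest, Gate
Closure: {Dest, Origin, Gate, Capacity}.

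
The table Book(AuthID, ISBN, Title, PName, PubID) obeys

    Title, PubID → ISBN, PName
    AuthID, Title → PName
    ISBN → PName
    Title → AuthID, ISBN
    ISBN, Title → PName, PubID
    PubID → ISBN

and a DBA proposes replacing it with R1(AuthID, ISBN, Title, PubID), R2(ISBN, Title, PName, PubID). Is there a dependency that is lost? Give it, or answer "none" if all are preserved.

none

Title, PubID → ISBN, PName lies within R2.
AuthID, Title → PName: restricted closure across fragments reaches PName.
ISBN → PName lies within R2.
Title → AuthID, ISBN lies within R1.
ISBN, Title → PName, PubID lies within R2.
PubID → ISBN lies within R1.
Every dependency is enforceable on the fragments, so the decomposition is dependency-preserving.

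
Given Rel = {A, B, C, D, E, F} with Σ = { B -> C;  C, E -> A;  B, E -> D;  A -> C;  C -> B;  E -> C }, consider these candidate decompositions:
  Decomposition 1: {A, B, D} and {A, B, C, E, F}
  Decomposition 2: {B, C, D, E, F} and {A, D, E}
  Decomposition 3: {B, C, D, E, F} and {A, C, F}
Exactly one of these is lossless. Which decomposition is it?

Decomposition 1: common = {A, B}, closure = {A, B, C} → lossy.
Decomposition 2: common = {D, E}, closure = {A, B, C, D, E} → lossless.
Decomposition 3: common = {C, F}, closure = {B, C, F} → lossy.

Decomposition 2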